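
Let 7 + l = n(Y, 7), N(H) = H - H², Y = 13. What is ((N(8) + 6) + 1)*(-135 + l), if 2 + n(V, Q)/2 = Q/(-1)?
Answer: 7840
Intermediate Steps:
n(V, Q) = -4 - 2*Q (n(V, Q) = -4 + 2*(Q/(-1)) = -4 + 2*(Q*(-1)) = -4 + 2*(-Q) = -4 - 2*Q)
l = -25 (l = -7 + (-4 - 2*7) = -7 + (-4 - 14) = -7 - 18 = -25)
((N(8) + 6) + 1)*(-135 + l) = ((8*(1 - 1*8) + 6) + 1)*(-135 - 25) = ((8*(1 - 8) + 6) + 1)*(-160) = ((8*(-7) + 6) + 1)*(-160) = ((-56 + 6) + 1)*(-160) = (-50 + 1)*(-160) = -49*(-160) = 7840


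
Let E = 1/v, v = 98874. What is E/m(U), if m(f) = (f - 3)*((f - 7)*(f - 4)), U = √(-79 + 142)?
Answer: 23/83647404 + 31*√7/292765914 ≈ 5.5511e-7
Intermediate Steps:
U = 3*√7 (U = √63 = 3*√7 ≈ 7.9373)
m(f) = (-7 + f)*(-4 + f)*(-3 + f) (m(f) = (-3 + f)*((-7 + f)*(-4 + f)) = (-7 + f)*(-4 + f)*(-3 + f))
E = 1/98874 ≈ 1.0114e-5
E/m(U) = 1/(98874*(-84 + (3*√7)³ - 14*(3*√7)² + 61*(3*√7))) = 1/(98874*(-84 + 189*√7 - 14*63 + 183*√7)) = 1/(98874*(-84 + 189*√7 - 882 + 183*√7)) = 1/(98874*(-966 + 372*√7))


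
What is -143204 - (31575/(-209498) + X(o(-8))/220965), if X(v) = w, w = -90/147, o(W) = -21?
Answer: -21655234085331927/151219636862 ≈ -1.4320e+5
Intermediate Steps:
w = -30/49 (w = -90*1/147 = -30/49 ≈ -0.61224)
X(v) = -30/49
-143204 - (31575/(-209498) + X(o(-8))/220965) = -143204 - (31575/(-209498) - 30/49/220965) = -143204 - (31575*(-1/209498) - 30/49*1/220965) = -143204 - (-31575/209498 - 2/721819) = -143204 - 1*(-22791853921/151219636862) = -143204 + 22791853921/151219636862 = -21655234085331927/151219636862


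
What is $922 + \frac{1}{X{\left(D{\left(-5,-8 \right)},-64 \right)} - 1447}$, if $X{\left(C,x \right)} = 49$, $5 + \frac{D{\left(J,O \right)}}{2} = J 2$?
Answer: $\frac{1288955}{1398} \approx 922.0$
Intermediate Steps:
$D{\left(J,O \right)} = -10 + 4 J$ ($D{\left(J,O \right)} = -10 + 2 J 2 = -10 + 2 \cdot 2 J = -10 + 4 J$)
$922 + \frac{1}{X{\left(D{\left(-5,-8 \right)},-64 \right)} - 1447} = 922 + \frac{1}{49 - 1447} = 922 + \frac{1}{-1398} = 922 - \frac{1}{1398} = \frac{1288955}{1398}$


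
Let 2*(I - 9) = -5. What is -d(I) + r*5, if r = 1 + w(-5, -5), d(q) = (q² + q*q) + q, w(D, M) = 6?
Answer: -56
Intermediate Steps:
I = 13/2 (I = 9 + (½)*(-5) = 9 - 5/2 = 13/2 ≈ 6.5000)
d(q) = q + 2*q² (d(q) = (q² + q²) + q = 2*q² + q = q + 2*q²)
r = 7 (r = 1 + 6 = 7)
-d(I) + r*5 = -13*(1 + 2*(13/2))/2 + 7*5 = -13*(1 + 13)/2 + 35 = -13*14/2 + 35 = -1*91 + 35 = -91 + 35 = -56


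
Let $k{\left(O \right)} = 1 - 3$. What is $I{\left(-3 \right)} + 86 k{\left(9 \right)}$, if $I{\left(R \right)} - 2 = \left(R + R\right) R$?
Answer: $-152$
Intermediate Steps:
$I{\left(R \right)} = 2 + 2 R^{2}$ ($I{\left(R \right)} = 2 + \left(R + R\right) R = 2 + 2 R R = 2 + 2 R^{2}$)
$k{\left(O \right)} = -2$
$I{\left(-3 \right)} + 86 k{\left(9 \right)} = \left(2 + 2 \left(-3\right)^{2}\right) + 86 \left(-2\right) = \left(2 + 2 \cdot 9\right) - 172 = \left(2 + 18\right) - 172 = 20 - 172 = -152$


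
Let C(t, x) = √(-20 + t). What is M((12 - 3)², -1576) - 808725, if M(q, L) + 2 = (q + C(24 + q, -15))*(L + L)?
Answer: -1064039 - 3152*√85 ≈ -1.0931e+6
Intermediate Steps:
M(q, L) = -2 + 2*L*(q + √(4 + q)) (M(q, L) = -2 + (q + √(-20 + (24 + q)))*(L + L) = -2 + (q + √(4 + q))*(2*L) = -2 + 2*L*(q + √(4 + q)))
M((12 - 3)², -1576) - 808725 = (-2 + 2*(-1576)*(12 - 3)² + 2*(-1576)*√(4 + (12 - 3)²)) - 808725 = (-2 + 2*(-1576)*9² + 2*(-1576)*√(4 + 9²)) - 808725 = (-2 + 2*(-1576)*81 + 2*(-1576)*√(4 + 81)) - 808725 = (-2 - 255312 + 2*(-1576)*√85) - 808725 = (-2 - 255312 - 3152*√85) - 808725 = (-255314 - 3152*√85) - 808725 = -1064039 - 3152*√85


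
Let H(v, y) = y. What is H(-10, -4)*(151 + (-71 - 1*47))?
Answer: -132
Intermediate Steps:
H(-10, -4)*(151 + (-71 - 1*47)) = -4*(151 + (-71 - 1*47)) = -4*(151 + (-71 - 47)) = -4*(151 - 118) = -4*33 = -132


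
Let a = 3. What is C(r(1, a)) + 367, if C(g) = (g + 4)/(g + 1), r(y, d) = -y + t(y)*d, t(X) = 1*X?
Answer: 369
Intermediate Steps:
t(X) = X
r(y, d) = -y + d*y (r(y, d) = -y + y*d = -y + d*y)
C(g) = (4 + g)/(1 + g)
C(r(1, a)) + 367 = (4 + 1*(-1 + 3))/(1 + 1*(-1 + 3)) + 367 = (4 + 1*2)/(1 + 1*2) + 367 = (4 + 2)/(1 + 2) + 367 = 6/3 + 367 = (⅓)*6 + 367 = 2 + 367 = 369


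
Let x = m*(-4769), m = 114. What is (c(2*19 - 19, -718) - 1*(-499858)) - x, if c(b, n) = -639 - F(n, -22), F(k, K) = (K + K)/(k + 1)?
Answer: 747748501/717 ≈ 1.0429e+6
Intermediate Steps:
F(k, K) = 2*K/(1 + k) (F(k, K) = (2*K)/(1 + k) = 2*K/(1 + k))
c(b, n) = -639 + 44/(1 + n) (c(b, n) = -639 - 2*(-22)/(1 + n) = -639 - (-44)/(1 + n) = -639 + 44/(1 + n))
x = -543666 (x = 114*(-4769) = -543666)
(c(2*19 - 19, -718) - 1*(-499858)) - x = ((-595 - 639*(-718))/(1 - 718) - 1*(-499858)) - 1*(-543666) = ((-595 + 458802)/(-717) + 499858) + 543666 = (-1/717*458207 + 499858) + 543666 = (-458207/717 + 499858) + 543666 = 357939979/717 + 543666 = 747748501/717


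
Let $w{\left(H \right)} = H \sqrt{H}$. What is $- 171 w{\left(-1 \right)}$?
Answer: $171 i \approx 171.0 i$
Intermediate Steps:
$w{\left(H \right)} = H^{\frac{3}{2}}$
$- 171 w{\left(-1 \right)} = - 171 \left(-1\right)^{\frac{3}{2}} = - 171 \left(- i\right) = 171 i$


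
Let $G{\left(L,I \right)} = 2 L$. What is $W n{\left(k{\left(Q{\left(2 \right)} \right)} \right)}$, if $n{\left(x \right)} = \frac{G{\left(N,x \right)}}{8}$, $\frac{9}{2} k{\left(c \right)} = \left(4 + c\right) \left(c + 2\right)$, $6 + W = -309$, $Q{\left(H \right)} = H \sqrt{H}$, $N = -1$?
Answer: $\frac{315}{4} \approx 78.75$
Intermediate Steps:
$Q{\left(H \right)} = H^{\frac{3}{2}}$
$W = -315$ ($W = -6 - 309 = -315$)
$k{\left(c \right)} = \frac{2 \left(2 + c\right) \left(4 + c\right)}{9}$ ($k{\left(c \right)} = \frac{2 \left(4 + c\right) \left(c + 2\right)}{9} = \frac{2 \left(4 + c\right) \left(2 + c\right)}{9} = \frac{2 \left(2 + c\right) \left(4 + c\right)}{9}$)
$n{\left(x \right)} = - \frac{1}{4}$ ($n{\left(x \right)} = \frac{2 \left(-1\right)}{8} = \left(-2\right) \frac{1}{8} = - \frac{1}{4}$)
$W n{\left(k{\left(Q{\left(2 \right)} \right)} \right)} = \left(-315\right) \left(- \frac{1}{4}\right) = \frac{315}{4}$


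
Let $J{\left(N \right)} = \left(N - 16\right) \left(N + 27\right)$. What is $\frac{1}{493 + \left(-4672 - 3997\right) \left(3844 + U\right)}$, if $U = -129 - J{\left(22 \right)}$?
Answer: $- \frac{1}{29656156} \approx -3.372 \cdot 10^{-8}$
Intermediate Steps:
$J{\left(N \right)} = \left(-16 + N\right) \left(27 + N\right)$
$U = -423$ ($U = -129 - \left(-432 + 22^{2} + 11 \cdot 22\right) = -129 - \left(-432 + 484 + 242\right) = -129 - 294 = -423$)
$\frac{1}{493 + \left(-4672 - 3997\right) \left(3844 + U\right)} = \frac{1}{493 + \left(-4672 - 3997\right) \left(3844 - 423\right)} = \frac{1}{493 - 29656649} = \frac{1}{-29656156} = - \frac{1}{29656156}$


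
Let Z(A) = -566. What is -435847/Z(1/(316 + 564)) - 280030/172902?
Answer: 37600160507/48931266 ≈ 768.43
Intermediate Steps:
-435847/Z(1/(316 + 564)) - 280030/172902 = -435847/(-566) - 280030/172902 = -435847*(-1/566) - 280030*1/172902 = 435847/566 - 140015/86451 = 37600160507/48931266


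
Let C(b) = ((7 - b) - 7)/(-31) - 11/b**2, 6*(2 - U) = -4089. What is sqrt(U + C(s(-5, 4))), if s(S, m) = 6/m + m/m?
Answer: sqrt(16380741)/155 ≈ 26.112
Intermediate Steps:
s(S, m) = 1 + 6/m (s(S, m) = 6/m + 1 = 1 + 6/m)
U = 1367/2 (U = 2 - 1/6*(-4089) = 2 + 1363/2 = 1367/2 ≈ 683.50)
C(b) = -11/b**2 + b/31 (C(b) = -b*(-1/31) - 11/b**2 = b/31 - 11/b**2 = -11/b**2 + b/31)
sqrt(U + C(s(-5, 4))) = sqrt(1367/2 + (-11*16/(6 + 4)**2 + ((6 + 4)/4)/31)) = sqrt(1367/2 + (-11/((1/4)*10)**2 + ((1/4)*10)/31)) = sqrt(1367/2 + (-11/(5/2)**2 + (1/31)*(5/2))) = sqrt(1367/2 + (-11*4/25 + 5/62)) = sqrt(1367/2 + (-44/25 + 5/62)) = sqrt(1367/2 - 2603/1550) = sqrt(528411/775) = sqrt(16380741)/155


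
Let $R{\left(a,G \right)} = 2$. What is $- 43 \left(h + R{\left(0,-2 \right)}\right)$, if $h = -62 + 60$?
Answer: $0$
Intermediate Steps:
$h = -2$
$- 43 \left(h + R{\left(0,-2 \right)}\right) = - 43 \left(-2 + 2\right) = \left(-43\right) 0 = 0$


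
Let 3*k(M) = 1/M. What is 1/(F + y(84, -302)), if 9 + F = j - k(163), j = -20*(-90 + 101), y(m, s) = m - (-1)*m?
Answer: -489/29830 ≈ -0.016393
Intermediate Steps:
k(M) = 1/(3*M)
y(m, s) = 2*m (y(m, s) = m + m = 2*m)
j = -220 (j = -20*11 = -220)
F = -111982/489 (F = -9 + (-220 - 1/(3*163)) = -9 + (-220 - 1*1/489) = -9 + (-220 - 1/489) = -9 - 107581/489 = -111982/489 ≈ -229.00)
1/(F + y(84, -302)) = 1/(-111982/489 + 2*84) = 1/(-111982/489 + 168) = 1/(-29830/489) = -489/29830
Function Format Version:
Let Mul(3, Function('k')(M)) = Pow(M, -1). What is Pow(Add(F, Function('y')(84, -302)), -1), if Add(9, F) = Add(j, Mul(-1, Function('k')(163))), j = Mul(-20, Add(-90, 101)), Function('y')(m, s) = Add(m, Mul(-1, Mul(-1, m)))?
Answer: Rational(-489, 29830) ≈ -0.016393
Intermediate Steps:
Function('k')(M) = Mul(Rational(1, 3), Pow(M, -1))
Function('y')(m, s) = Mul(2, m) (Function('y')(m, s) = Add(m, m) = Mul(2, m))
j = -220 (j = Mul(-20, 11) = -220)
F = Rational(-111982, 489) (F = Add(-9, Add(-220, Mul(-1, Mul(Rational(1, 3), Pow(163, -1))))) = Add(-9, Add(-220, Mul(-1, Mul(Rational(1, 3), Rational(1, 163))))) = Add(-9, Add(-220, Mul(-1, Rational(1, 489)))) = Add(-9, Add(-220, Rational(-1, 489))) = Add(-9, Rational(-107581, 489)) = Rational(-111982, 489) ≈ -229.00)
Pow(Add(F, Function('y')(84, -302)), -1) = Pow(Add(Rational(-111982, 489), Mul(2, 84)), -1) = Pow(Add(Rational(-111982, 489), 168), -1) = Pow(Rational(-29830, 489), -1) = Rational(-489, 29830)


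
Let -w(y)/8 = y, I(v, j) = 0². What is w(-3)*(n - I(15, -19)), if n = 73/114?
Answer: 292/19 ≈ 15.368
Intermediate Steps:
I(v, j) = 0
w(y) = -8*y
n = 73/114 (n = 73*(1/114) = 73/114 ≈ 0.64035)
w(-3)*(n - I(15, -19)) = (-8*(-3))*(73/114 - 1*0) = 24*(73/114 + 0) = 24*(73/114) = 292/19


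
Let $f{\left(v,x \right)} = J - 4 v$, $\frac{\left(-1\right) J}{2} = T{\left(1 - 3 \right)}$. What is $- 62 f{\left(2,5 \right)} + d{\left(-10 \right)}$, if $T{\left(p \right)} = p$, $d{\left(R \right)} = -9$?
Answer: $239$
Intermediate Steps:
$J = 4$ ($J = - 2 \left(1 - 3\right) = \left(-2\right) \left(-2\right) = 4$)
$f{\left(v,x \right)} = 4 - 4 v$
$- 62 f{\left(2,5 \right)} + d{\left(-10 \right)} = - 62 \left(4 - 8\right) - 9 = \left(-62\right) \left(-4\right) - 9 = 248 - 9 = 239$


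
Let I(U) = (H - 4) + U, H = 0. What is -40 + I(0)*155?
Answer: -660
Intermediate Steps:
I(U) = -4 + U (I(U) = (0 - 4) + U = -4 + U)
-40 + I(0)*155 = -40 + (-4 + 0)*155 = -40 - 4*155 = -40 - 620 = -660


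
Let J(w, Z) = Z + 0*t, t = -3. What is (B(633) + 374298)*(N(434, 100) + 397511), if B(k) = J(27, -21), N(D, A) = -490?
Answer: 148595828817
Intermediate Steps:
J(w, Z) = Z (J(w, Z) = Z + 0*(-3) = Z + 0 = Z)
B(k) = -21
(B(633) + 374298)*(N(434, 100) + 397511) = (-21 + 374298)*(-490 + 397511) = 374277*397021 = 148595828817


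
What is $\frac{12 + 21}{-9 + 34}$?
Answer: $\frac{33}{25} \approx 1.32$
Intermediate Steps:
$\frac{12 + 21}{-9 + 34} = \frac{33}{25}$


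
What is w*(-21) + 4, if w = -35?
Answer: 739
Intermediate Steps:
w*(-21) + 4 = -35*(-21) + 4 = 735 + 4 = 739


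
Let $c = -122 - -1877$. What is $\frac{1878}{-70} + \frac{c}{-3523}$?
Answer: $- \frac{259194}{9485} \approx -27.327$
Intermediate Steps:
$c = 1755$ ($c = -122 + 1877 = 1755$)
$\frac{1878}{-70} + \frac{c}{-3523} = \frac{1878}{-70} + \frac{1755}{-3523} = 1878 \left(- \frac{1}{70}\right) + 1755 \left(- \frac{1}{3523}\right) = - \frac{939}{35} - \frac{135}{271} = - \frac{259194}{9485}$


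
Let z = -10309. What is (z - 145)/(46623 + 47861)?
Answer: -5227/47242 ≈ -0.11064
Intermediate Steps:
(z - 145)/(46623 + 47861) = (-10309 - 145)/(46623 + 47861) = -10454/94484 = -10454*1/94484 = -5227/47242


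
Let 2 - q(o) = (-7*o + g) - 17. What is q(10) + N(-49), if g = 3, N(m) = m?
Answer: 37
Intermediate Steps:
q(o) = 16 + 7*o (q(o) = 2 - ((-7*o + 3) - 17) = 2 - ((3 - 7*o) - 17) = 2 - (-14 - 7*o) = 2 + (14 + 7*o) = 16 + 7*o)
q(10) + N(-49) = (16 + 7*10) - 49 = (16 + 70) - 49 = 86 - 49 = 37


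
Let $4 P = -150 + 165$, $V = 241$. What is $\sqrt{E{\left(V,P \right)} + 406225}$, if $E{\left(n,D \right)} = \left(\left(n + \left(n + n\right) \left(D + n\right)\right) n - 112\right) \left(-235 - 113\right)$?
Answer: $i \sqrt{9913633013} \approx 99567.0 i$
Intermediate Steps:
$P = \frac{15}{4}$ ($P = \frac{-150 + 165}{4} = \frac{1}{4} \cdot 15 = \frac{15}{4} \approx 3.75$)
$E{\left(n,D \right)} = 38976 - 348 n \left(n + 2 n \left(D + n\right)\right)$ ($E{\left(n,D \right)} = \left(\left(n + 2 n \left(D + n\right)\right) n - 112\right) \left(-348\right) = \left(n \left(n + 2 n \left(D + n\right)\right) - 112\right) \left(-348\right) = \left(-112 + n \left(n + 2 n \left(D + n\right)\right)\right) \left(-348\right) = 38976 - 348 n \left(n + 2 n \left(D + n\right)\right)$)
$\sqrt{E{\left(V,P \right)} + 406225} = \sqrt{\left(38976 - 696 \cdot 241^{3} - 348 \cdot 241^{2} - 2610 \cdot 241^{2}\right) + 406225} = \sqrt{\left(38976 - 9742274616 - 20212188 - 2610 \cdot 58081\right) + 406225} = \sqrt{\left(38976 - 9742274616 - 20212188 - 151591410\right) + 406225} = \sqrt{-9914039238 + 406225} = \sqrt{-9913633013} = i \sqrt{9913633013}$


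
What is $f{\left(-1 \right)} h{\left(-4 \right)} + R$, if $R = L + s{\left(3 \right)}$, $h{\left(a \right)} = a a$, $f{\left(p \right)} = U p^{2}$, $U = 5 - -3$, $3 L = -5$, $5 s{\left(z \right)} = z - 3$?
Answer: $\frac{379}{3} \approx 126.33$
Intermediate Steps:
$s{\left(z \right)} = - \frac{3}{5} + \frac{z}{5}$ ($s{\left(z \right)} = \frac{z - 3}{5} = \frac{-3 + z}{5} = - \frac{3}{5} + \frac{z}{5}$)
$L = - \frac{5}{3}$ ($L = \frac{1}{3} \left(-5\right) = - \frac{5}{3} \approx -1.6667$)
$U = 8$ ($U = 5 + 3 = 8$)
$f{\left(p \right)} = 8 p^{2}$
$h{\left(a \right)} = a^{2}$
$R = - \frac{5}{3}$ ($R = - \frac{5}{3} + \left(- \frac{3}{5} + \frac{1}{5} \cdot 3\right) = - \frac{5}{3} + \left(- \frac{3}{5} + \frac{3}{5}\right) = - \frac{5}{3} + 0 = - \frac{5}{3} \approx -1.6667$)
$f{\left(-1 \right)} h{\left(-4 \right)} + R = 8 \left(-1\right)^{2} \left(-4\right)^{2} - \frac{5}{3} = 8 \cdot 1 \cdot 16 - \frac{5}{3} = 8 \cdot 16 - \frac{5}{3} = 128 - \frac{5}{3} = \frac{379}{3}$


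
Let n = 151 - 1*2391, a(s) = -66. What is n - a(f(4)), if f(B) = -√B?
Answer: -2174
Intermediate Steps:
n = -2240 (n = 151 - 2391 = -2240)
n - a(f(4)) = -2240 - 1*(-66) = -2240 + 66 = -2174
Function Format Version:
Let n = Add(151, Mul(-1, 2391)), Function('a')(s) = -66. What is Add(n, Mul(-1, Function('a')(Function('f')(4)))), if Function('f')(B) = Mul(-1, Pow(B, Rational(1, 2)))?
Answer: -2174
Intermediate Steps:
n = -2240 (n = Add(151, -2391) = -2240)
Add(n, Mul(-1, Function('a')(Function('f')(4)))) = Add(-2240, Mul(-1, -66)) = Add(-2240, 66) = -2174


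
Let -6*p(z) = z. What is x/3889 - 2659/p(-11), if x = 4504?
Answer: -61995562/42779 ≈ -1449.2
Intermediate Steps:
p(z) = -z/6
x/3889 - 2659/p(-11) = 4504/3889 - 2659/((-⅙*(-11))) = 4504*(1/3889) - 2659/11/6 = 4504/3889 - 2659*6/11 = 4504/3889 - 15954/11 = -61995562/42779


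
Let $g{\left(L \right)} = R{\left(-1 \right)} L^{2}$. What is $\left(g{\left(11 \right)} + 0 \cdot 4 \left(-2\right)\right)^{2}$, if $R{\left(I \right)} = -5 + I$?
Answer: $527076$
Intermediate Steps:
$g{\left(L \right)} = - 6 L^{2}$ ($g{\left(L \right)} = \left(-5 - 1\right) L^{2} = - 6 L^{2}$)
$\left(g{\left(11 \right)} + 0 \cdot 4 \left(-2\right)\right)^{2} = \left(- 6 \cdot 11^{2} + 0 \cdot 4 \left(-2\right)\right)^{2} = \left(\left(-6\right) 121 + 0 \left(-2\right)\right)^{2} = \left(-726 + 0\right)^{2} = \left(-726\right)^{2} = 527076$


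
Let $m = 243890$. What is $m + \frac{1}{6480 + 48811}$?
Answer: $\frac{13484921991}{55291} \approx 2.4389 \cdot 10^{5}$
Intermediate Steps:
$m + \frac{1}{6480 + 48811} = 243890 + \frac{1}{6480 + 48811} = 243890 + \frac{1}{55291} = \frac{13484921991}{55291}$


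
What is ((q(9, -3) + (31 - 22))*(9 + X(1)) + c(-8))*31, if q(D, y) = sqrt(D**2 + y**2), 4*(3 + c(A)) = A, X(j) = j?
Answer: 2635 + 930*sqrt(10) ≈ 5575.9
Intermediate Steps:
c(A) = -3 + A/4
((q(9, -3) + (31 - 22))*(9 + X(1)) + c(-8))*31 = ((sqrt(9**2 + (-3)**2) + (31 - 22))*(9 + 1) + (-3 + (1/4)*(-8)))*31 = ((sqrt(81 + 9) + 9)*10 + (-3 - 2))*31 = ((sqrt(90) + 9)*10 - 5)*31 = ((3*sqrt(10) + 9)*10 - 5)*31 = ((9 + 3*sqrt(10))*10 - 5)*31 = ((90 + 30*sqrt(10)) - 5)*31 = (85 + 30*sqrt(10))*31 = 2635 + 930*sqrt(10)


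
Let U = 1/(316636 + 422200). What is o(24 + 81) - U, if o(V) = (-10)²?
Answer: 73883599/738836 ≈ 100.00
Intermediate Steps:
o(V) = 100
U = 1/738836 ≈ 1.3535e-6
o(24 + 81) - U = 100 - 1*1/738836 = 100 - 1/738836 = 73883599/738836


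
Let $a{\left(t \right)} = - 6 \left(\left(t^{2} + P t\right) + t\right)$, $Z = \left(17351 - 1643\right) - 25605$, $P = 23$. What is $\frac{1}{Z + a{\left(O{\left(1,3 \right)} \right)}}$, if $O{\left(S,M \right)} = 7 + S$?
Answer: $- \frac{1}{11433} \approx -8.7466 \cdot 10^{-5}$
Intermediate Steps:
$Z = -9897$ ($Z = 15708 - 25605 = -9897$)
$a{\left(t \right)} = - 144 t - 6 t^{2}$ ($a{\left(t \right)} = - 6 \left(\left(t^{2} + 23 t\right) + t\right) = - 6 \left(t^{2} + 24 t\right) = - 144 t - 6 t^{2}$)
$\frac{1}{Z + a{\left(O{\left(1,3 \right)} \right)}} = \frac{1}{-9897 - 6 \left(7 + 1\right) \left(24 + \left(7 + 1\right)\right)} = \frac{1}{-9897 - 48 \left(24 + 8\right)} = \frac{1}{-9897 - 48 \cdot 32} = \frac{1}{-9897 - 1536} = \frac{1}{-11433} = - \frac{1}{11433}$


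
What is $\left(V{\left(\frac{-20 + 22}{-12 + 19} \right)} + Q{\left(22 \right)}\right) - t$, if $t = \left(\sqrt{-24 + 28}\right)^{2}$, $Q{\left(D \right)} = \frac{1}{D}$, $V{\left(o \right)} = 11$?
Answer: $\frac{155}{22} \approx 7.0455$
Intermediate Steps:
$t = 4$ ($t = \left(\sqrt{4}\right)^{2} = 2^{2} = 4$)
$\left(V{\left(\frac{-20 + 22}{-12 + 19} \right)} + Q{\left(22 \right)}\right) - t = \left(11 + \frac{1}{22}\right) - 4 = \frac{243}{22} - 4 = \frac{155}{22}$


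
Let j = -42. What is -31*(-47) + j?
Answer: 1415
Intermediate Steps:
-31*(-47) + j = -31*(-47) - 42 = 1457 - 42 = 1415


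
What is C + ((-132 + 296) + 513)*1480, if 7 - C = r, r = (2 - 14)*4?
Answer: 1002015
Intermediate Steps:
r = -48 (r = -12*4 = -48)
C = 55 (C = 7 - 1*(-48) = 7 + 48 = 55)
C + ((-132 + 296) + 513)*1480 = 55 + ((-132 + 296) + 513)*1480 = 55 + (164 + 513)*1480 = 55 + 677*1480 = 55 + 1001960 = 1002015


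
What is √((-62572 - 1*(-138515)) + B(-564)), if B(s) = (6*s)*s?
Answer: √1984519 ≈ 1408.7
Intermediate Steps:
B(s) = 6*s²
√((-62572 - 1*(-138515)) + B(-564)) = √((-62572 - 1*(-138515)) + 6*(-564)²) = √((-62572 + 138515) + 6*318096) = √(75943 + 1908576) = √1984519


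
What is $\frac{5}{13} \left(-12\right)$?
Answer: $- \frac{60}{13} \approx -4.6154$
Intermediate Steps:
$\frac{5}{13} \left(-12\right) = - \frac{60}{13}$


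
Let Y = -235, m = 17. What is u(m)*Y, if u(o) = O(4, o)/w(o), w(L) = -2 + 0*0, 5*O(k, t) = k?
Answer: 94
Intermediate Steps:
O(k, t) = k/5
w(L) = -2 (w(L) = -2 + 0 = -2)
u(o) = -⅖ (u(o) = ((⅕)*4)/(-2) = (⅘)*(-½) = -⅖)
u(m)*Y = -⅖*(-235) = 94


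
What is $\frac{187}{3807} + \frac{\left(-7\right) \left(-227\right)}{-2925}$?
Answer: $- \frac{611372}{1237275} \approx -0.49413$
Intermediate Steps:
$\frac{187}{3807} + \frac{\left(-7\right) \left(-227\right)}{-2925} = 187 \cdot \frac{1}{3807} + 1589 \left(- \frac{1}{2925}\right) = \frac{187}{3807} - \frac{1589}{2925} = - \frac{611372}{1237275}$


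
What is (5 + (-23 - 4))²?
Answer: 484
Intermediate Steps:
(5 + (-23 - 4))² = (5 - 27)² = (-22)² = 484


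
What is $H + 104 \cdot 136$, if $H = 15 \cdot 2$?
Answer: $14174$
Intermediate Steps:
$H = 30$
$H + 104 \cdot 136 = 30 + 104 \cdot 136 = 30 + 14144 = 14174$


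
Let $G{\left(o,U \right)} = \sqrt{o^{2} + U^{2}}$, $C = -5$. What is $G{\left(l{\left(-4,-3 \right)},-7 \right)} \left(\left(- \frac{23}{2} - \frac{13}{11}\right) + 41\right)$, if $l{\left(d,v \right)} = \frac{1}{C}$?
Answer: $\frac{623 \sqrt{1226}}{110} \approx 198.31$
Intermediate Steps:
$l{\left(d,v \right)} = - \frac{1}{5}$ ($l{\left(d,v \right)} = \frac{1}{-5} = - \frac{1}{5}$)
$G{\left(o,U \right)} = \sqrt{U^{2} + o^{2}}$
$G{\left(l{\left(-4,-3 \right)},-7 \right)} \left(\left(- \frac{23}{2} - \frac{13}{11}\right) + 41\right) = \sqrt{\left(-7\right)^{2} + \left(- \frac{1}{5}\right)^{2}} \left(\left(- \frac{23}{2} - \frac{13}{11}\right) + 41\right) = \sqrt{49 + \frac{1}{25}} \left(\left(\left(-23\right) \frac{1}{2} - \frac{13}{11}\right) + 41\right) = \sqrt{\frac{1226}{25}} \left(\left(- \frac{23}{2} - \frac{13}{11}\right) + 41\right) = \frac{\sqrt{1226}}{5} \left(- \frac{279}{22} + 41\right) = \frac{\sqrt{1226}}{5} \cdot \frac{623}{22} = \frac{623 \sqrt{1226}}{110}$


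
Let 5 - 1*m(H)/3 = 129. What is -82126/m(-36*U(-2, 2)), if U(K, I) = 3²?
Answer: 41063/186 ≈ 220.77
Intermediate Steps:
U(K, I) = 9
m(H) = -372 (m(H) = 15 - 3*129 = 15 - 387 = -372)
-82126/m(-36*U(-2, 2)) = -82126/(-372) = -82126*(-1/372) = 41063/186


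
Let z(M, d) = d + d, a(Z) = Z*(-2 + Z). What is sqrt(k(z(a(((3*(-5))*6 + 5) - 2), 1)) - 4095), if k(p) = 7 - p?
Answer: I*sqrt(4090) ≈ 63.953*I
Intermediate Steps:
z(M, d) = 2*d
sqrt(k(z(a(((3*(-5))*6 + 5) - 2), 1)) - 4095) = sqrt((7 - 2) - 4095) = sqrt(5 - 4095) = sqrt(-4090) = I*sqrt(4090)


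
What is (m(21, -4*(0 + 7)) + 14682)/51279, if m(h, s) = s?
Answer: 14654/51279 ≈ 0.28577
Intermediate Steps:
(m(21, -4*(0 + 7)) + 14682)/51279 = (-4*(0 + 7) + 14682)/51279 = (-4*7 + 14682)*(1/51279) = (-28 + 14682)*(1/51279) = 14654*(1/51279) = 14654/51279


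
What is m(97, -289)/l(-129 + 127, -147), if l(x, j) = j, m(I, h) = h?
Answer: 289/147 ≈ 1.9660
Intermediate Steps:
m(97, -289)/l(-129 + 127, -147) = -289/(-147) = -289*(-1/147) = 289/147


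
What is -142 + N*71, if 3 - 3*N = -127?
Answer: 8804/3 ≈ 2934.7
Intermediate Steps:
N = 130/3 (N = 1 - ⅓*(-127) = 1 + 127/3 = 130/3 ≈ 43.333)
-142 + N*71 = -142 + (130/3)*71 = -142 + 9230/3 = 8804/3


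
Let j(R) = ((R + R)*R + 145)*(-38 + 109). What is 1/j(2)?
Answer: 1/10863 ≈ 9.2056e-5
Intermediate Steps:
j(R) = 10295 + 142*R**2 (j(R) = ((2*R)*R + 145)*71 = (2*R**2 + 145)*71 = (145 + 2*R**2)*71 = 10295 + 142*R**2)
1/j(2) = 1/(10295 + 142*2**2) = 1/(10295 + 142*4) = 1/(10295 + 568) = 1/10863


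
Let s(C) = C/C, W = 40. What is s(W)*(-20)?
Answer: -20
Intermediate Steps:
s(C) = 1
s(W)*(-20) = 1*(-20) = -20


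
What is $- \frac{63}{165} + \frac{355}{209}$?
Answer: $\frac{1376}{1045} \approx 1.3167$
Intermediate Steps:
$- \frac{63}{165} + \frac{355}{209} = \left(-63\right) \frac{1}{165} + 355 \cdot \frac{1}{209} = - \frac{21}{55} + \frac{355}{209} = \frac{1376}{1045}$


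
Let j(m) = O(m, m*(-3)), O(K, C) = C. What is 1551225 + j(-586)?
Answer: 1552983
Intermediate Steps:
j(m) = -3*m (j(m) = m*(-3) = -3*m)
1551225 + j(-586) = 1551225 - 3*(-586) = 1551225 + 1758 = 1552983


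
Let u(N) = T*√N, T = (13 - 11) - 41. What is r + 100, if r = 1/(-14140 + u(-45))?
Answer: 4000158072/40001609 + 117*I*√5/200008045 ≈ 100.0 + 1.308e-6*I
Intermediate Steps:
T = -39 (T = 2 - 41 = -39)
u(N) = -39*√N
r = 1/(-14140 - 117*I*√5) ≈ -7.0697e-5 + 1.308e-6*I
r + 100 = I/(-14140*I + 117*√5) + 100 = 100 + I/(-14140*I + 117*√5)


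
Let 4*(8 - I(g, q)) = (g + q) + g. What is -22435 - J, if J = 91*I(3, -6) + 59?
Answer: -23222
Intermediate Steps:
I(g, q) = 8 - g/2 - q/4 (I(g, q) = 8 - ((g + q) + g)/4 = 8 - (q + 2*g)/4 = 8 + (-g/2 - q/4) = 8 - g/2 - q/4)
J = 787 (J = 91*(8 - ½*3 - ¼*(-6)) + 59 = 91*(8 - 3/2 + 3/2) + 59 = 91*8 + 59 = 728 + 59 = 787)
-22435 - J = -22435 - 1*787 = -22435 - 787 = -23222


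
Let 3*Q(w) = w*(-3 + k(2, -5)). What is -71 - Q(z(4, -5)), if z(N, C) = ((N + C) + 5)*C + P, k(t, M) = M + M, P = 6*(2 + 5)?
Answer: 73/3 ≈ 24.333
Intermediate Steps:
P = 42 (P = 6*7 = 42)
k(t, M) = 2*M
z(N, C) = 42 + C*(5 + C + N) (z(N, C) = ((N + C) + 5)*C + 42 = ((C + N) + 5)*C + 42 = (5 + C + N)*C + 42 = C*(5 + C + N) + 42 = 42 + C*(5 + C + N))
Q(w) = -13*w/3 (Q(w) = (w*(-3 + 2*(-5)))/3 = (w*(-3 - 10))/3 = (w*(-13))/3 = (-13*w)/3 = -13*w/3)
-71 - Q(z(4, -5)) = -71 - (-13)*(42 + (-5)² + 5*(-5) - 5*4)/3 = -71 - (-13)*(42 + 25 - 25 - 20)/3 = -71 - (-13)*22/3 = -71 - 1*(-286/3) = -71 + 286/3 = 73/3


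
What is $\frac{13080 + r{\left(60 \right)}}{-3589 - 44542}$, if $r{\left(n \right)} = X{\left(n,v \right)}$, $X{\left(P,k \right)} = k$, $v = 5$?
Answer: $- \frac{13085}{48131} \approx -0.27186$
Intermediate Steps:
$r{\left(n \right)} = 5$
$\frac{13080 + r{\left(60 \right)}}{-3589 - 44542} = \frac{13080 + 5}{-3589 - 44542} = \frac{13085}{-48131} = 13085 \left(- \frac{1}{48131}\right) = - \frac{13085}{48131}$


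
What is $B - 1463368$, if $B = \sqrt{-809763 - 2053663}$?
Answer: $-1463368 + i \sqrt{2863426} \approx -1.4634 \cdot 10^{6} + 1692.2 i$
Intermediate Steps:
$B = i \sqrt{2863426}$ ($B = \sqrt{-2863426} = i \sqrt{2863426} \approx 1692.2 i$)
$B - 1463368 = i \sqrt{2863426} - 1463368 = -1463368 + i \sqrt{2863426}$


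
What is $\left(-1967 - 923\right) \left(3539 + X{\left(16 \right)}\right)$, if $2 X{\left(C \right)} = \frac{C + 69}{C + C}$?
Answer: $- \frac{327409545}{32} \approx -1.0232 \cdot 10^{7}$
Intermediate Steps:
$X{\left(C \right)} = \frac{69 + C}{4 C}$ ($X{\left(C \right)} = \frac{\left(C + 69\right) \frac{1}{C + C}}{2} = \frac{\left(69 + C\right) \frac{1}{2 C}}{2} = \frac{\frac{1}{2} \frac{1}{C} \left(69 + C\right)}{2} = \frac{69 + C}{4 C}$)
$\left(-1967 - 923\right) \left(3539 + X{\left(16 \right)}\right) = \left(-1967 - 923\right) \left(3539 + \frac{69 + 16}{4 \cdot 16}\right) = - 2890 \left(3539 + \frac{1}{4} \cdot \frac{1}{16} \cdot 85\right) = - 2890 \left(3539 + \frac{85}{64}\right) = \left(-2890\right) \frac{226581}{64} = - \frac{327409545}{32}$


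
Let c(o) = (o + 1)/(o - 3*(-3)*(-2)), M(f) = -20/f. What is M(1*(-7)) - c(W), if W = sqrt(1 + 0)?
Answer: 354/119 ≈ 2.9748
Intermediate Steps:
W = 1 (W = sqrt(1) = 1)
c(o) = (1 + o)/(-18 + o) (c(o) = (1 + o)/(o + 9*(-2)) = (1 + o)/(o - 18) = (1 + o)/(-18 + o))
M(1*(-7)) - c(W) = -20/(1*(-7)) - (1 + 1)/(-18 + 1) = -20/(-7) - 2/(-17) = -20*(-1/7) - (-1)*2/17 = 20/7 - 1*(-2/17) = 20/7 + 2/17 = 354/119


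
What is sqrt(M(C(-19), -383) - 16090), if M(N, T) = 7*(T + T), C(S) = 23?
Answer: 2*I*sqrt(5363) ≈ 146.47*I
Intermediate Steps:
M(N, T) = 14*T (M(N, T) = 7*(2*T) = 14*T)
sqrt(M(C(-19), -383) - 16090) = sqrt(14*(-383) - 16090) = sqrt(-5362 - 16090) = sqrt(-21452) = 2*I*sqrt(5363)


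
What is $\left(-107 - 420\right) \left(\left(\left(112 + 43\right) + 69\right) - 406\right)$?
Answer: $95914$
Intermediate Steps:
$\left(-107 - 420\right) \left(\left(\left(112 + 43\right) + 69\right) - 406\right) = - 527 \left(\left(155 + 69\right) - 406\right) = - 527 \left(224 - 406\right) = \left(-527\right) \left(-182\right) = 95914$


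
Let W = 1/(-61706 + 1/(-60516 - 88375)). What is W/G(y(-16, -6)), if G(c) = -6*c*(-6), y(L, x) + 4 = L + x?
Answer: 148891/8599470091992 ≈ 1.7314e-8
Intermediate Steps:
y(L, x) = -4 + L + x (y(L, x) = -4 + (L + x) = -4 + L + x)
G(c) = 36*c
W = -148891/9187468047 (W = 1/(-61706 + 1/(-148891)) = 1/(-61706 - 1/148891) = 1/(-9187468047/148891) = -148891/9187468047 ≈ -1.6206e-5)
W/G(y(-16, -6)) = -148891*1/(36*(-4 - 16 - 6))/9187468047 = -148891/(9187468047*(36*(-26))) = -148891/9187468047/(-936) = -148891/9187468047*(-1/936) = 148891/8599470091992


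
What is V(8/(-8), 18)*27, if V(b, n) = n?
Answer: 486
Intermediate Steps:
V(8/(-8), 18)*27 = 18*27 = 486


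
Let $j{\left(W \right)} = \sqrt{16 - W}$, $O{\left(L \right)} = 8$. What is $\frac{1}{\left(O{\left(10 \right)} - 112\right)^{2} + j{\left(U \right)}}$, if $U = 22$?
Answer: $\frac{5408}{58492931} - \frac{i \sqrt{6}}{116985862} \approx 9.2456 \cdot 10^{-5} - 2.0938 \cdot 10^{-8} i$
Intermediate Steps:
$\frac{1}{\left(O{\left(10 \right)} - 112\right)^{2} + j{\left(U \right)}} = \frac{1}{\left(8 - 112\right)^{2} + \sqrt{16 - 22}} = \frac{1}{\left(-104\right)^{2} + \sqrt{16 - 22}} = \frac{1}{10816 + \sqrt{-6}} = \frac{1}{10816 + i \sqrt{6}}$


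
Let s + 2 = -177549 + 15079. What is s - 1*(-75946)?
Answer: -86526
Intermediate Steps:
s = -162472 (s = -2 + (-177549 + 15079) = -2 - 162470 = -162472)
s - 1*(-75946) = -162472 - 1*(-75946) = -162472 + 75946 = -86526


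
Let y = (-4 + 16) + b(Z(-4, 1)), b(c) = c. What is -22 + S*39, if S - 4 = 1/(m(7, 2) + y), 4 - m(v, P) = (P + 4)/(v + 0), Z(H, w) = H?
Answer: 275/2 ≈ 137.50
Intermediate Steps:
m(v, P) = 4 - (4 + P)/v (m(v, P) = 4 - (P + 4)/(v + 0) = 4 - (4 + P)/v)
y = 8 (y = (-4 + 16) - 4 = 12 - 4 = 8)
S = 319/78 (S = 4 + 1/((-4 - 1*2 + 4*7)/7 + 8) = 4 + 1/((-4 - 2 + 28)/7 + 8) = 4 + 1/((⅐)*22 + 8) = 4 + 1/(22/7 + 8) = 4 + 1/(78/7) = 4 + 7/78 = 319/78 ≈ 4.0897)
-22 + S*39 = -22 + (319/78)*39 = -22 + 319/2 = 275/2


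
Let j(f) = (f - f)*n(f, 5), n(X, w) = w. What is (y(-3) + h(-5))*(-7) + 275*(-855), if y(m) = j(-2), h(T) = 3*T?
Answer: -235020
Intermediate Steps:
j(f) = 0 (j(f) = (f - f)*5 = 0*5 = 0)
y(m) = 0
(y(-3) + h(-5))*(-7) + 275*(-855) = (0 + 3*(-5))*(-7) + 275*(-855) = (0 - 15)*(-7) - 235125 = -15*(-7) - 235125 = 105 - 235125 = -235020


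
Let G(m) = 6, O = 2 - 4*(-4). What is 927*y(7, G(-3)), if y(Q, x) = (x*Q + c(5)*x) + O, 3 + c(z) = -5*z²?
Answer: -656316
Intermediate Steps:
c(z) = -3 - 5*z²
O = 18 (O = 2 + 16 = 18)
y(Q, x) = 18 - 128*x + Q*x (y(Q, x) = (x*Q + (-3 - 5*5²)*x) + 18 = (Q*x + (-3 - 5*25)*x) + 18 = (Q*x + (-3 - 125)*x) + 18 = (Q*x - 128*x) + 18 = (-128*x + Q*x) + 18 = 18 - 128*x + Q*x)
927*y(7, G(-3)) = 927*(18 - 128*6 + 7*6) = 927*(18 - 768 + 42) = 927*(-708) = -656316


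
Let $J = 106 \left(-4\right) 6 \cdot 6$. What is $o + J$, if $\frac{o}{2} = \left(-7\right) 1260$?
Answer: $-32904$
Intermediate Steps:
$o = -17640$ ($o = 2 \left(\left(-7\right) 1260\right) = 2 \left(-8820\right) = -17640$)
$J = -15264$ ($J = 106 \left(\left(-24\right) 6\right) = 106 \left(-144\right) = -15264$)
$o + J = -17640 - 15264 = -32904$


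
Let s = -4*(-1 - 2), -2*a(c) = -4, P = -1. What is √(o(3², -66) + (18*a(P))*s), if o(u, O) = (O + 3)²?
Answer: 3*√489 ≈ 66.340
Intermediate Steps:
a(c) = 2 (a(c) = -½*(-4) = 2)
s = 12 (s = -4*(-3) = 12)
o(u, O) = (3 + O)²
√(o(3², -66) + (18*a(P))*s) = √((3 - 66)² + (18*2)*12) = √((-63)² + 36*12) = √(3969 + 432) = √4401 = 3*√489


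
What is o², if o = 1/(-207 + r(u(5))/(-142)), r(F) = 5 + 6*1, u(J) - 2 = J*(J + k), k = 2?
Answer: 20164/864654025 ≈ 2.3320e-5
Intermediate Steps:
u(J) = 2 + J*(2 + J) (u(J) = 2 + J*(J + 2) = 2 + J*(2 + J))
r(F) = 11 (r(F) = 5 + 6 = 11)
o = -142/29405 (o = 1/(-207 + 11/(-142)) = 1/(-207 + 11*(-1/142)) = 1/(-207 - 11/142) = 1/(-29405/142) = -142/29405 ≈ -0.0048291)
o² = (-142/29405)² = 20164/864654025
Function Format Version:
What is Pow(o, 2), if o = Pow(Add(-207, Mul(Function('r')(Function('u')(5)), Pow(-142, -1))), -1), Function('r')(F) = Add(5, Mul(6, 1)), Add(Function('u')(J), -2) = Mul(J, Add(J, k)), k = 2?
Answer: Rational(20164, 864654025) ≈ 2.3320e-5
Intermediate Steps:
Function('u')(J) = Add(2, Mul(J, Add(2, J))) (Function('u')(J) = Add(2, Mul(J, Add(J, 2))) = Add(2, Mul(J, Add(2, J))))
Function('r')(F) = 11 (Function('r')(F) = Add(5, 6) = 11)
o = Rational(-142, 29405) (o = Pow(Add(-207, Mul(11, Pow(-142, -1))), -1) = Pow(Add(-207, Mul(11, Rational(-1, 142))), -1) = Pow(Add(-207, Rational(-11, 142)), -1) = Pow(Rational(-29405, 142), -1) = Rational(-142, 29405) ≈ -0.0048291)
Pow(o, 2) = Pow(Rational(-142, 29405), 2) = Rational(20164, 864654025)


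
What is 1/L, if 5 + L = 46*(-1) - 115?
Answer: -1/166 ≈ -0.0060241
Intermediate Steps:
L = -166 (L = -5 + (46*(-1) - 115) = -5 + (-46 - 115) = -5 - 161 = -166)
1/L = 1/(-166) = -1/166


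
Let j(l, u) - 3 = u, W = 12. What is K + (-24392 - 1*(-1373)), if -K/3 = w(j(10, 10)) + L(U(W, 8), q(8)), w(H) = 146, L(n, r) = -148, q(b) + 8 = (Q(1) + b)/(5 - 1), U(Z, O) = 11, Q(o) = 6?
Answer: -23013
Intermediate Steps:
j(l, u) = 3 + u
q(b) = -13/2 + b/4 (q(b) = -8 + (6 + b)/(5 - 1) = -8 + (6 + b)/4 = -8 + (6 + b)*(¼) = -8 + (3/2 + b/4) = -13/2 + b/4)
K = 6 (K = -3*(146 - 148) = -3*(-2) = 6)
K + (-24392 - 1*(-1373)) = 6 + (-24392 - 1*(-1373)) = 6 + (-24392 + 1373) = 6 - 23019 = -23013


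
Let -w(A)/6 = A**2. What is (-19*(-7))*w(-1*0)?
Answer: 0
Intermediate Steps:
w(A) = -6*A**2
(-19*(-7))*w(-1*0) = (-19*(-7))*(-6*(-1*0)**2) = 133*(-6*0**2) = 133*(-6*0) = 133*0 = 0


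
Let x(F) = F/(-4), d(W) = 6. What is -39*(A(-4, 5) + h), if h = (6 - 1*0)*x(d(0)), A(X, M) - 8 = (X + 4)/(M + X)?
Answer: 39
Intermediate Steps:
A(X, M) = 8 + (4 + X)/(M + X) (A(X, M) = 8 + (X + 4)/(M + X) = 8 + (4 + X)/(M + X))
x(F) = -F/4 (x(F) = F*(-1/4) = -F/4)
h = -9 (h = (6 - 1*0)*(-1/4*6) = (6 + 0)*(-3/2) = 6*(-3/2) = -9)
-39*(A(-4, 5) + h) = -39*((4 + 8*5 + 9*(-4))/(5 - 4) - 9) = -39*((4 + 40 - 36)/1 - 9) = -39*(1*8 - 9) = -39*(8 - 9) = -39*(-1) = 39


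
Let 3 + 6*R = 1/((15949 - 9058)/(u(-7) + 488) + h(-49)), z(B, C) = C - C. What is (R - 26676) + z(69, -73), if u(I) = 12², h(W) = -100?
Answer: -9012762863/337854 ≈ -26677.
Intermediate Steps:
u(I) = 144
z(B, C) = 0
R = -169559/337854 (R = -½ + 1/(6*((15949 - 9058)/(144 + 488) - 100)) = -½ + 1/(6*(6891/632 - 100)) = -½ + 1/(6*(-56309/632)) = -½ + (⅙)*(-632/56309) = -½ - 316/168927 = -169559/337854 ≈ -0.50187)
(R - 26676) + z(69, -73) = (-169559/337854 - 26676) + 0 = -9012762863/337854 + 0 = -9012762863/337854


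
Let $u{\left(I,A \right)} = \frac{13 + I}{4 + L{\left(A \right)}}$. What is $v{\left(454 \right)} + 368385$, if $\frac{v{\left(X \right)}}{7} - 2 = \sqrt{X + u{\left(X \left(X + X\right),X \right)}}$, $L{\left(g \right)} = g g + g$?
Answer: $368399 + \frac{7 \sqrt{2162068692526}}{68858} \approx 3.6855 \cdot 10^{5}$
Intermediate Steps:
$L{\left(g \right)} = g + g^{2}$ ($L{\left(g \right)} = g^{2} + g = g + g^{2}$)
$u{\left(I,A \right)} = \frac{13 + I}{4 + A \left(1 + A\right)}$
$v{\left(X \right)} = 14 + 7 \sqrt{X + \frac{13 + 2 X^{2}}{4 + X \left(1 + X\right)}}$ ($v{\left(X \right)} = 14 + 7 \sqrt{X + \frac{13 + X \left(X + X\right)}{4 + X \left(1 + X\right)}} = 14 + 7 \sqrt{X + \frac{13 + X 2 X}{4 + X \left(1 + X\right)}} = 14 + 7 \sqrt{X + \frac{13 + 2 X^{2}}{4 + X \left(1 + X\right)}}$)
$v{\left(454 \right)} + 368385 = \left(14 + 7 \sqrt{\frac{13 + 454^{3} + 3 \cdot 454^{2} + 4 \cdot 454}{4 + 454 + 454^{2}}}\right) + 368385 = \left(14 + 7 \sqrt{\frac{13 + 93576664 + 3 \cdot 206116 + 1816}{4 + 454 + 206116}}\right) + 368385 = \left(14 + 7 \sqrt{\frac{13 + 93576664 + 618348 + 1816}{206574}}\right) + 368385 = \left(14 + 7 \sqrt{\frac{1}{206574} \cdot 94196841}\right) + 368385 = \left(14 + 7 \sqrt{\frac{31398947}{68858}}\right) + 368385 = \left(14 + 7 \frac{\sqrt{2162068692526}}{68858}\right) + 368385 = \left(14 + \frac{7 \sqrt{2162068692526}}{68858}\right) + 368385 = 368399 + \frac{7 \sqrt{2162068692526}}{68858}$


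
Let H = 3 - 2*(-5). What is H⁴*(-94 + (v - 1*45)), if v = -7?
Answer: -4169906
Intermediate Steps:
H = 13 (H = 3 + 10 = 13)
H⁴*(-94 + (v - 1*45)) = 13⁴*(-94 + (-7 - 1*45)) = 28561*(-94 + (-7 - 45)) = 28561*(-94 - 52) = 28561*(-146) = -4169906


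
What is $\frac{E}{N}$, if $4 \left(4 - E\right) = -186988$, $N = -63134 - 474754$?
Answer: $- \frac{46751}{537888} \approx -0.086916$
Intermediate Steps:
$N = -537888$ ($N = -63134 - 474754 = -537888$)
$E = 46751$ ($E = 4 - -46747 = 4 + 46747 = 46751$)
$\frac{E}{N} = \frac{46751}{-537888} = 46751 \left(- \frac{1}{537888}\right) = - \frac{46751}{537888}$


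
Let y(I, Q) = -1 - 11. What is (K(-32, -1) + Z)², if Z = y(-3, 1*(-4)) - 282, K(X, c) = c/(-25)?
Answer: 54007801/625 ≈ 86413.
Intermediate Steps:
K(X, c) = -c/25 (K(X, c) = c*(-1/25) = -c/25)
y(I, Q) = -12
Z = -294 (Z = -12 - 282 = -294)
(K(-32, -1) + Z)² = (-1/25*(-1) - 294)² = (1/25 - 294)² = (-7349/25)² = 54007801/625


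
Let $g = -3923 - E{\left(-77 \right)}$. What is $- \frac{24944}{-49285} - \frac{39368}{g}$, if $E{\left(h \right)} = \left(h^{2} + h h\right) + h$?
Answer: $\frac{291496557}{96746455} \approx 3.013$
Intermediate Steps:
$E{\left(h \right)} = h + 2 h^{2}$ ($E{\left(h \right)} = \left(h^{2} + h^{2}\right) + h = 2 h^{2} + h = h + 2 h^{2}$)
$g = -15704$ ($g = -3923 - - 77 \left(1 + 2 \left(-77\right)\right) = -3923 - - 77 \left(1 - 154\right) = -3923 - \left(-77\right) \left(-153\right) = -3923 - 11781 = -15704$)
$- \frac{24944}{-49285} - \frac{39368}{g} = - \frac{24944}{-49285} - \frac{39368}{-15704} = \left(-24944\right) \left(- \frac{1}{49285}\right) - - \frac{4921}{1963} = \frac{24944}{49285} + \frac{4921}{1963} = \frac{291496557}{96746455}$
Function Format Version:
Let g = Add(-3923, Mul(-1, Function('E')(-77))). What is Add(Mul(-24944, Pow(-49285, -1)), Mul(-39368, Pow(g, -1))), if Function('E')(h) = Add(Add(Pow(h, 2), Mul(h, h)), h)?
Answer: Rational(291496557, 96746455) ≈ 3.0130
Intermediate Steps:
Function('E')(h) = Add(h, Mul(2, Pow(h, 2))) (Function('E')(h) = Add(Add(Pow(h, 2), Pow(h, 2)), h) = Add(Mul(2, Pow(h, 2)), h) = Add(h, Mul(2, Pow(h, 2))))
g = -15704 (g = Add(-3923, Mul(-1, Mul(-77, Add(1, Mul(2, -77))))) = Add(-3923, Mul(-1, Mul(-77, Add(1, -154)))) = Add(-3923, Mul(-1, Mul(-77, -153))) = Add(-3923, Mul(-1, 11781)) = Add(-3923, -11781) = -15704)
Add(Mul(-24944, Pow(-49285, -1)), Mul(-39368, Pow(g, -1))) = Add(Mul(-24944, Pow(-49285, -1)), Mul(-39368, Pow(-15704, -1))) = Add(Mul(-24944, Rational(-1, 49285)), Mul(-39368, Rational(-1, 15704))) = Add(Rational(24944, 49285), Rational(4921, 1963)) = Rational(291496557, 96746455)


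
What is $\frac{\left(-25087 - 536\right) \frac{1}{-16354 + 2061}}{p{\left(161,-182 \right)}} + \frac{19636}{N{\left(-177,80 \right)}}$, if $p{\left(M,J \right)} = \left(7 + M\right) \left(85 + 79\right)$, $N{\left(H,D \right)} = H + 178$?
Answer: $\frac{2577557092573}{131266912} \approx 19636.0$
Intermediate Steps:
$N{\left(H,D \right)} = 178 + H$
$p{\left(M,J \right)} = 1148 + 164 M$ ($p{\left(M,J \right)} = \left(7 + M\right) 164 = 1148 + 164 M$)
$\frac{\left(-25087 - 536\right) \frac{1}{-16354 + 2061}}{p{\left(161,-182 \right)}} + \frac{19636}{N{\left(-177,80 \right)}} = \frac{\left(-25087 - 536\right) \frac{1}{-16354 + 2061}}{1148 + 164 \cdot 161} + \frac{19636}{178 - 177} = \frac{\left(-25623\right) \frac{1}{-14293}}{1148 + 26404} + \frac{19636}{1} = \frac{\left(-25623\right) \left(- \frac{1}{14293}\right)}{27552} + 19636 \cdot 1 = \frac{25623}{14293} \cdot \frac{1}{27552} + 19636 = \frac{8541}{131266912} + 19636 = \frac{2577557092573}{131266912}$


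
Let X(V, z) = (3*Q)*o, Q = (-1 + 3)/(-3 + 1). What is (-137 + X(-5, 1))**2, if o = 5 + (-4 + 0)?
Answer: 19600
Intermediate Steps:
o = 1 (o = 5 - 4 = 1)
Q = -1 (Q = 2/(-2) = 2*(-1/2) = -1)
X(V, z) = -3 (X(V, z) = (3*(-1))*1 = -3*1 = -3)
(-137 + X(-5, 1))**2 = (-137 - 3)**2 = (-140)**2 = 19600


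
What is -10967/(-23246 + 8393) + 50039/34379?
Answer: 1120263760/510631287 ≈ 2.1939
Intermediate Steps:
-10967/(-23246 + 8393) + 50039/34379 = -10967/(-14853) + 50039*(1/34379) = -10967*(-1/14853) + 50039/34379 = 10967/14853 + 50039/34379 = 1120263760/510631287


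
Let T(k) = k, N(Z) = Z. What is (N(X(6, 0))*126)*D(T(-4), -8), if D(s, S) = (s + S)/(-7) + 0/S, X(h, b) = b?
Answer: 0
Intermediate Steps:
D(s, S) = -S/7 - s/7 (D(s, S) = (S + s)*(-1/7) + 0 = (-S/7 - s/7) + 0 = -S/7 - s/7)
(N(X(6, 0))*126)*D(T(-4), -8) = (0*126)*(-1/7*(-8) - 1/7*(-4)) = 0*(8/7 + 4/7) = 0*(12/7) = 0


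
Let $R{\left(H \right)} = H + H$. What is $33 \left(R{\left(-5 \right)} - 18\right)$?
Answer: $-924$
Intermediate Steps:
$R{\left(H \right)} = 2 H$
$33 \left(R{\left(-5 \right)} - 18\right) = 33 \left(2 \left(-5\right) - 18\right) = 33 \left(-10 - 18\right) = 33 \left(-28\right) = -924$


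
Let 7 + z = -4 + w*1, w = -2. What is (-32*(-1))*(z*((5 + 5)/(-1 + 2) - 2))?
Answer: -3328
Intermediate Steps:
z = -13 (z = -7 + (-4 - 2*1) = -7 + (-4 - 2) = -7 - 6 = -13)
(-32*(-1))*(z*((5 + 5)/(-1 + 2) - 2)) = (-32*(-1))*(-13*((5 + 5)/(-1 + 2) - 2)) = 32*(-13*(10/1 - 2)) = 32*(-13*(10*1 - 2)) = 32*(-13*(10 - 2)) = 32*(-13*8) = 32*(-104) = -3328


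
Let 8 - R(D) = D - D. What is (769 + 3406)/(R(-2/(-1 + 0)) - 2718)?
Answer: -835/542 ≈ -1.5406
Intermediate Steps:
R(D) = 8 (R(D) = 8 - (D - D) = 8 - 1*0 = 8 + 0 = 8)
(769 + 3406)/(R(-2/(-1 + 0)) - 2718) = (769 + 3406)/(8 - 2718) = 4175/(-2710) = 4175*(-1/2710) = -835/542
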